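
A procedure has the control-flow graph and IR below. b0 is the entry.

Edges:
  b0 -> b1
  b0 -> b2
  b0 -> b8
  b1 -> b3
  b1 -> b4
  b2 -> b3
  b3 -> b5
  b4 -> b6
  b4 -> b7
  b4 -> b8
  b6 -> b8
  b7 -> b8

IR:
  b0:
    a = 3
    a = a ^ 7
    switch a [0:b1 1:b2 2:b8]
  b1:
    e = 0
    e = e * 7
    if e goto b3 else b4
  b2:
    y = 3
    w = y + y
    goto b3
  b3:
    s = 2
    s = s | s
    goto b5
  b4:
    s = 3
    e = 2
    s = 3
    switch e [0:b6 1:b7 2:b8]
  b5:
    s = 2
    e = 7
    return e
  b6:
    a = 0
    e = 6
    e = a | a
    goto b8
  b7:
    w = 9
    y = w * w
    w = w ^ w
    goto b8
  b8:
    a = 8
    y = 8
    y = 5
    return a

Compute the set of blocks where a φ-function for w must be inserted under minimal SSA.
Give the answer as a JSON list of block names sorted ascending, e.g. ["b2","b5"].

Answer: ["b3", "b8"]

Working:
idom tree: b1←b0 b2←b0 b3←b0 b4←b1 b5←b3 b6←b4 b7←b4 b8←b0
Dom∩ at merges:
  b3: preds {b1,b2}: {b0,b1} ∩ {b0,b2} = {b0}; idom=b0
  b8: preds {b0,b4,b6,b7}: {b0} ∩ {b0,b1,b4} ∩ {b0,b1,b4,b6} ∩ {b0,b1,b4,b7} = {b0}; idom=b0

DF walk-up:
  b3←b1: walk b1 to b0
  b3←b2: walk b2 to b0
  b8←b0: walk · to b0
  b8←b4: walk b4→b1 to b0
  b8←b6: walk b6→b4→b1 to b0
  b8←b7: walk b7→b4→b1 to b0
  b0 → ∅
  b1 → {b3,b8}
  b2 → {b3}
  b3 → ∅
  b4 → {b8}
  b5 → ∅
  b6 → {b8}
  b7 → {b8}
  b8 → ∅

φ for w: defs {b2,b7}
  DF⁺ = {b3,b8}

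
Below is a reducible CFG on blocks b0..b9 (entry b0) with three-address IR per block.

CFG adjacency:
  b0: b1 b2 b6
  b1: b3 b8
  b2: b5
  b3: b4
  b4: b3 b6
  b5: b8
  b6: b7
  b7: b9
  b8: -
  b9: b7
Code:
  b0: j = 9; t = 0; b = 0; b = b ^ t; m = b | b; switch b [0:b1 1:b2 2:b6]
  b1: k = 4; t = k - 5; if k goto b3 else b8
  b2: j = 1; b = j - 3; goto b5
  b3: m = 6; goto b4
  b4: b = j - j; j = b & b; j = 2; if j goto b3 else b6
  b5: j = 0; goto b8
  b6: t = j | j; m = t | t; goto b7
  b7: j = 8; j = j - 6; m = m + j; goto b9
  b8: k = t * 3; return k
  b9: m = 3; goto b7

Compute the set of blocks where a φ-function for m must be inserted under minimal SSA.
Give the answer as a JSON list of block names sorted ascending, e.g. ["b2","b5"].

Answer: ["b3", "b6", "b7"]

Working:
idom tree: b1←b0 b2←b0 b3←b1 b4←b3 b5←b2 b6←b0 b7←b6 b8←b0 b9←b7
Dom∩ at merges:
  b3: preds {b1,b4}: {b0,b1} ∩ {b0,b1,b3,b4} = {b0,b1}; idom=b1
  b6: preds {b0,b4}: {b0} ∩ {b0,b1,b3,b4} = {b0}; idom=b0
  b7: preds {b6,b9}: {b0,b6} ∩ {b0,b6,b7,b9} = {b0,b6}; idom=b6
  b8: preds {b1,b5}: {b0,b1} ∩ {b0,b2,b5} = {b0}; idom=b0

DF derivation:
  join b3 pred b1: · stop@b1
  join b3 pred b4: b4→b3 stop@b1
  join b6 pred b0: · stop@b0
  join b6 pred b4: b4→b3→b1 stop@b0
  join b7 pred b6: · stop@b6
  join b7 pred b9: b9→b7 stop@b6
  join b8 pred b1: b1 stop@b0
  join b8 pred b5: b5→b2 stop@b0
  DF(b0)=∅
  DF(b1)={b6,b8}
  DF(b2)={b8}
  DF(b3)={b3,b6}
  DF(b4)={b3,b6}
  DF(b5)={b8}
  DF(b6)=∅
  DF(b7)={b7}
  DF(b8)=∅
  DF(b9)={b7}

φ for m: defs {b0,b3,b6,b7,b9}
  DF⁺ = {b3,b6,b7}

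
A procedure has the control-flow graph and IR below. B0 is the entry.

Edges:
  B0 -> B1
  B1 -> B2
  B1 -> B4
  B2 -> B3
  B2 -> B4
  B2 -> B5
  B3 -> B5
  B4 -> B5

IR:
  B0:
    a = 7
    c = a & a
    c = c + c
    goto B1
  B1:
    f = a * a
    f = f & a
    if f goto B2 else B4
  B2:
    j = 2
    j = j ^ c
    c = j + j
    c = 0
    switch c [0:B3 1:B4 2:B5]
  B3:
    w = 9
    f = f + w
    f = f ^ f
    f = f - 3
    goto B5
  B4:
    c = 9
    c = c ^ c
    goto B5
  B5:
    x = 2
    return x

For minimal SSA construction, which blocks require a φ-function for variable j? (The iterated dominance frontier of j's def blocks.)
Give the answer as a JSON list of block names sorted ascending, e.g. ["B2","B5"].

idom tree: B1←B0 B2←B1 B3←B2 B4←B1 B5←B1
Dom at joins:
  B4: preds {B1,B2}: {B0,B1} ∩ {B0,B1,B2} = {B0,B1}; idom=B1
  B5: preds {B2,B3,B4}: {B0,B1,B2} ∩ {B0,B1,B2,B3} ∩ {B0,B1,B4} = {B0,B1}; idom=B1

DF derivation:
  B4←B1: walk · to B1
  B4←B2: walk B2 to B1
  B5←B2: walk B2 to B1
  B5←B3: walk B3→B2 to B1
  B5←B4: walk B4 to B1
  B0 → ∅
  B1 → ∅
  B2 → {B4,B5}
  B3 → {B5}
  B4 → {B5}
  B5 → ∅

φ for j: defs {B2}
  DF⁺ = {B4,B5}

Answer: ["B4", "B5"]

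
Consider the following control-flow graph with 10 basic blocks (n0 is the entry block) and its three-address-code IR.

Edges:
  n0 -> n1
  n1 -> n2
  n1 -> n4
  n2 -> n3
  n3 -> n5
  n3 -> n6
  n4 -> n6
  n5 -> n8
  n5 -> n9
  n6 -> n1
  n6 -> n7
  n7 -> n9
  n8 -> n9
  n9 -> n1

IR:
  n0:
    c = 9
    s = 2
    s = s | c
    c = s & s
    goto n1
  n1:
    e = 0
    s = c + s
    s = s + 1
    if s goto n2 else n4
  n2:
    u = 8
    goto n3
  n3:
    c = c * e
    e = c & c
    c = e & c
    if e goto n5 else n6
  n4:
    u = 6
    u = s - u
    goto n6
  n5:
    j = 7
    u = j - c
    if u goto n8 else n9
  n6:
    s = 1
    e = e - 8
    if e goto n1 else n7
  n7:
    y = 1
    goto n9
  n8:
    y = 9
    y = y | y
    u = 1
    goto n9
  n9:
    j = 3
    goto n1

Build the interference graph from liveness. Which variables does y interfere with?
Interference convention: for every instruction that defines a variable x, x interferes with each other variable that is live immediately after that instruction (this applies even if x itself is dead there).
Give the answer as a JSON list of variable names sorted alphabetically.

Block summaries:
  n0 def {c,s} use ∅
  n1 def {e,s} use {c,s}
  n2 def {u} use ∅
  n3 def {c,e} use {c,e}
  n4 def {u} use {s}
  n5 def {j,u} use {c}
  n6 def {e,s} use {e}
  n7 def {y} use ∅
  n8 def {u,y} use ∅
  n9 def {j} use ∅

Liveness:
  n0: in=∅ out={c,s}
  n1: in={c,s} out={c,e,s}
  n2: in={c,e,s} out={c,e,s}
  n3: in={c,e,s} out={c,e,s}
  n4: in={c,e,s} out={c,e}
  n5: in={c,s} out={c,s}
  n6: in={c,e} out={c,s}
  n7: in={c,s} out={c,s}
  n8: in={c,s} out={c,s}
  n9: in={c,s} out={c,s}

Conflict graph:
  c — {e,j,s,u,y}
  e — {c,s,u}
  j — {c,s}
  s — {c,e,j,u,y}
  u — {c,e,s}
  y — {c,s}

N(y) = ["c", "s"]

Answer: ["c", "s"]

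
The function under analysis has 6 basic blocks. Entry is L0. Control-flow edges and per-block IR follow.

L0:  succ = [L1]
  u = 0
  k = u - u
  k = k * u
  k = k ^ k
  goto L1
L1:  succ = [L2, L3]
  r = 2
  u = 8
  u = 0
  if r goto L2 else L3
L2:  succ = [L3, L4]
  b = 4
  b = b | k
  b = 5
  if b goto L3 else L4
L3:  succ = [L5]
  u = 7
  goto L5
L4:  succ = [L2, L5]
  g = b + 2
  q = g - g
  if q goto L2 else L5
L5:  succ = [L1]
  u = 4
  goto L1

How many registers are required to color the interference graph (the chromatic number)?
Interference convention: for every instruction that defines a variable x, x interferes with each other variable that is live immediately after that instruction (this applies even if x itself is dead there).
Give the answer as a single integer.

Block summaries:
  L0 def {k,u} use ∅
  L1 def {r,u} use ∅
  L2 def {b} use {k}
  L3 def {u} use ∅
  L4 def {g,q} use {b}
  L5 def {u} use ∅

Backward fixpoint:
  L0 li=∅ lo={k}
  L1 li={k} lo={k}
  L2 li={k} lo={b,k}
  L3 li={k} lo={k}
  L4 li={b,k} lo={k}
  L5 li={k} lo={k}

Interfere edges:
  b — {k}
  g — {k}
  k — {b,g,q,r,u}
  q — {k}
  r — {k,u}
  u — {k,r}

Chromatic number:
  lower bound: {k,r,u} mutually conflict ⇒ χ ≥ 3
  assign b→r1 g→r1 k→r0 q→r1 r→r1 u→r2 — no edge inside a register ⇒ χ ≤ 3
  χ = 3

Answer: 3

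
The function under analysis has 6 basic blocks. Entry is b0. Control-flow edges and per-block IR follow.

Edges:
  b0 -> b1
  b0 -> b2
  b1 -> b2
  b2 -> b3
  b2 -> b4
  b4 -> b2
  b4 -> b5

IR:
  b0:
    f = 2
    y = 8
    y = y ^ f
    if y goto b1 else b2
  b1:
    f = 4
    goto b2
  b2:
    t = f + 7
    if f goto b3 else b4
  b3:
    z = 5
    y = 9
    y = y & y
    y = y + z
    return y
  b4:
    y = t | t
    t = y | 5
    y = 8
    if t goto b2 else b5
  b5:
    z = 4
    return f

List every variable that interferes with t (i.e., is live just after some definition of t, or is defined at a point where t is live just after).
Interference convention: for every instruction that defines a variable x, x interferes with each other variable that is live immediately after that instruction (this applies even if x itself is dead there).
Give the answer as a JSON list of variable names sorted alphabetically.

Answer: ["f", "y"]

Derivation:
Per-block:
  b0: {f,y} / ∅
  b1: {f} / ∅
  b2: {t} / {f}
  b3: {y,z} / ∅
  b4: {t,y} / {t}
  b5: {z} / {f}

Backward fixpoint:
  live b0: ∅→{f}
  live b1: ∅→{f}
  live b2: {f}→{f,t}
  live b3: ∅→∅
  live b4: {f,t}→{f}
  live b5: {f}→∅

Interfere edges:
  f↔{t,y,z}
  t↔{f,y}
  y↔{f,t,z}
  z↔{f,y}

N(t) = ["f", "y"]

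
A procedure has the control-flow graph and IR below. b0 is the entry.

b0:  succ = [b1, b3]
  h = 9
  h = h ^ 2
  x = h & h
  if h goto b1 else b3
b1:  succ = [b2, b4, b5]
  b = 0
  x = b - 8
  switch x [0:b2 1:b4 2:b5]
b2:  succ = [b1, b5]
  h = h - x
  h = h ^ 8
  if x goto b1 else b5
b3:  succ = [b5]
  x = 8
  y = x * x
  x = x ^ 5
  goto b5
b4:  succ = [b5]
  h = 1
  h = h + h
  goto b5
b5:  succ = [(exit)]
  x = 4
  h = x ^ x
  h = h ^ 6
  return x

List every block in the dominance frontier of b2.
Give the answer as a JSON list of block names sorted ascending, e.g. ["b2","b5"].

idom tree: b1←b0 b2←b1 b3←b0 b4←b1 b5←b0
Join-block Dom:
  b1: preds {b0,b2}: {b0} ∩ {b0,b1,b2} = {b0}; idom=b0
  b5: preds {b1,b2,b3,b4}: {b0,b1} ∩ {b0,b1,b2} ∩ {b0,b3} ∩ {b0,b1,b4} = {b0}; idom=b0

DF walk-up:
  join b1 pred b0: · stop@b0
  join b1 pred b2: b2→b1 stop@b0
  join b5 pred b1: b1 stop@b0
  join b5 pred b2: b2→b1 stop@b0
  join b5 pred b3: b3 stop@b0
  join b5 pred b4: b4→b1 stop@b0
  b0: DF=∅
  b1: DF={b1,b5}
  b2: DF={b1,b5}
  b3: DF={b5}
  b4: DF={b5}
  b5: DF=∅

DF(b2) = ["b1", "b5"]

Answer: ["b1", "b5"]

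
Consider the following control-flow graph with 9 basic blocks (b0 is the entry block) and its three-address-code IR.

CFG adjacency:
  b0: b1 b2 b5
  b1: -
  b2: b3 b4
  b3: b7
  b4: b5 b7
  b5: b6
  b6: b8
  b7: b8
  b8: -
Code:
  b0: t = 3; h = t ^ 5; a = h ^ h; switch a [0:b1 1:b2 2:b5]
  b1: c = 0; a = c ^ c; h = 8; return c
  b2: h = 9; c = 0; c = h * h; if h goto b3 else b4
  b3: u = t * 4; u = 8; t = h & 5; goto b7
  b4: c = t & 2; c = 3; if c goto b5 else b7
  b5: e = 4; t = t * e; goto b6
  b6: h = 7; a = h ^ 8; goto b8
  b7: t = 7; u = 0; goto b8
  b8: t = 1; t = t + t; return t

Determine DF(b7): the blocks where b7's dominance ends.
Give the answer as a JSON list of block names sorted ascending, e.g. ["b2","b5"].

Answer: ["b8"]

Derivation:
idom tree: b1←b0 b2←b0 b3←b2 b4←b2 b5←b0 b6←b5 b7←b2 b8←b0
Join-block Dom:
  b5: preds {b0,b4}: {b0} ∩ {b0,b2,b4} = {b0}; idom=b0
  b7: preds {b3,b4}: {b0,b2,b3} ∩ {b0,b2,b4} = {b0,b2}; idom=b2
  b8: preds {b6,b7}: {b0,b5,b6} ∩ {b0,b2,b7} = {b0}; idom=b0

DF walk-up:
  b5←b0: walk · to b0
  b5←b4: walk b4→b2 to b0
  b7←b3: walk b3 to b2
  b7←b4: walk b4 to b2
  b8←b6: walk b6→b5 to b0
  b8←b7: walk b7→b2 to b0
  b0: DF=∅
  b1: DF=∅
  b2: DF={b5,b8}
  b3: DF={b7}
  b4: DF={b5,b7}
  b5: DF={b8}
  b6: DF={b8}
  b7: DF={b8}
  b8: DF=∅

DF(b7) = ["b8"]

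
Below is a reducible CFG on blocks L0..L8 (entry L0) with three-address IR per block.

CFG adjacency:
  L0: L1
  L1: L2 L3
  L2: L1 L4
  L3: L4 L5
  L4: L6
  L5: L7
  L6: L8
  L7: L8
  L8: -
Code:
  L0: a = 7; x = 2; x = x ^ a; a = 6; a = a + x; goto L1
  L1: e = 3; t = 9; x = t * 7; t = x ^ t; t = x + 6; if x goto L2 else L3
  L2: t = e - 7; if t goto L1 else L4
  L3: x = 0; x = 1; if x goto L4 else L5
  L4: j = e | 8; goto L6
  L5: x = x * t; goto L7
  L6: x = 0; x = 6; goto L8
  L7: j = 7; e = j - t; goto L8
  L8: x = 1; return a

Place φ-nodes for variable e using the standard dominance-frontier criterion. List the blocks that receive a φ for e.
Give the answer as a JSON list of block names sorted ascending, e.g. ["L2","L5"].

idom tree: L1←L0 L2←L1 L3←L1 L4←L1 L5←L3 L6←L4 L7←L5 L8←L1
Join-block Dom:
  L1: preds {L0,L2}: {L0} ∩ {L0,L1,L2} = {L0}; idom=L0
  L4: preds {L2,L3}: {L0,L1,L2} ∩ {L0,L1,L3} = {L0,L1}; idom=L1
  L8: preds {L6,L7}: {L0,L1,L4,L6} ∩ {L0,L1,L3,L5,L7} = {L0,L1}; idom=L1

DF walk-up:
  join L1 pred L0: · stop@L0
  join L1 pred L2: L2→L1 stop@L0
  join L4 pred L2: L2 stop@L1
  join L4 pred L3: L3 stop@L1
  join L8 pred L6: L6→L4 stop@L1
  join L8 pred L7: L7→L5→L3 stop@L1
  DF(L0)=∅
  DF(L1)={L1}
  DF(L2)={L1,L4}
  DF(L3)={L4,L8}
  DF(L4)={L8}
  DF(L5)={L8}
  DF(L6)={L8}
  DF(L7)={L8}
  DF(L8)=∅

φ for e: defs {L1,L7}
  DF⁺ = {L1,L8}

Answer: ["L1", "L8"]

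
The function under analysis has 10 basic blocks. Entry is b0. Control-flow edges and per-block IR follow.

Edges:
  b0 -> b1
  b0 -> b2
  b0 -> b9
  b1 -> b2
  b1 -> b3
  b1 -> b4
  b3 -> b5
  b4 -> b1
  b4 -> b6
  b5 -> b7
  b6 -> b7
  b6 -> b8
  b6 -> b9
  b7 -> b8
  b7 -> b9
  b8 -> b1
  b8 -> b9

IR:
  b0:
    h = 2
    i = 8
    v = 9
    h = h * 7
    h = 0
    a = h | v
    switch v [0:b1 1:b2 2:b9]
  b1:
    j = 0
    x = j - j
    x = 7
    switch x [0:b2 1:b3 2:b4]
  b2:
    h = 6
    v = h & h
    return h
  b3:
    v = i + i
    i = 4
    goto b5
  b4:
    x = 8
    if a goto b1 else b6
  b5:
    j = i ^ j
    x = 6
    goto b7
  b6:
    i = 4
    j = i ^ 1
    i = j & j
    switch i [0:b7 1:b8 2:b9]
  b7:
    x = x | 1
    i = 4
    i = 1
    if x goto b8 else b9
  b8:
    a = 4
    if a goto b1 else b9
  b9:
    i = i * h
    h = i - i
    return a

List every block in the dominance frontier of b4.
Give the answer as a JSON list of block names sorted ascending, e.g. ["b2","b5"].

idom tree: b1←b0 b2←b0 b3←b1 b4←b1 b5←b3 b6←b4 b7←b1 b8←b1 b9←b0
Join-block Dom:
  b1: preds {b0,b4,b8}: {b0} ∩ {b0,b1,b4} ∩ {b0,b1,b8} = {b0}; idom=b0
  b2: preds {b0,b1}: {b0} ∩ {b0,b1} = {b0}; idom=b0
  b7: preds {b5,b6}: {b0,b1,b3,b5} ∩ {b0,b1,b4,b6} = {b0,b1}; idom=b1
  b8: preds {b6,b7}: {b0,b1,b4,b6} ∩ {b0,b1,b7} = {b0,b1}; idom=b1
  b9: preds {b0,b6,b7,b8}: {b0} ∩ {b0,b1,b4,b6} ∩ {b0,b1,b7} ∩ {b0,b1,b8} = {b0}; idom=b0

Frontier:
  b1←b0: walk · to b0
  b1←b4: walk b4→b1 to b0
  b1←b8: walk b8→b1 to b0
  b2←b0: walk · to b0
  b2←b1: walk b1 to b0
  b7←b5: walk b5→b3 to b1
  b7←b6: walk b6→b4 to b1
  b8←b6: walk b6→b4 to b1
  b8←b7: walk b7 to b1
  b9←b0: walk · to b0
  b9←b6: walk b6→b4→b1 to b0
  b9←b7: walk b7→b1 to b0
  b9←b8: walk b8→b1 to b0
  b0: DF=∅
  b1: DF={b1,b2,b9}
  b2: DF=∅
  b3: DF={b7}
  b4: DF={b1,b7,b8,b9}
  b5: DF={b7}
  b6: DF={b7,b8,b9}
  b7: DF={b8,b9}
  b8: DF={b1,b9}
  b9: DF=∅

DF(b4) = ["b1", "b7", "b8", "b9"]

Answer: ["b1", "b7", "b8", "b9"]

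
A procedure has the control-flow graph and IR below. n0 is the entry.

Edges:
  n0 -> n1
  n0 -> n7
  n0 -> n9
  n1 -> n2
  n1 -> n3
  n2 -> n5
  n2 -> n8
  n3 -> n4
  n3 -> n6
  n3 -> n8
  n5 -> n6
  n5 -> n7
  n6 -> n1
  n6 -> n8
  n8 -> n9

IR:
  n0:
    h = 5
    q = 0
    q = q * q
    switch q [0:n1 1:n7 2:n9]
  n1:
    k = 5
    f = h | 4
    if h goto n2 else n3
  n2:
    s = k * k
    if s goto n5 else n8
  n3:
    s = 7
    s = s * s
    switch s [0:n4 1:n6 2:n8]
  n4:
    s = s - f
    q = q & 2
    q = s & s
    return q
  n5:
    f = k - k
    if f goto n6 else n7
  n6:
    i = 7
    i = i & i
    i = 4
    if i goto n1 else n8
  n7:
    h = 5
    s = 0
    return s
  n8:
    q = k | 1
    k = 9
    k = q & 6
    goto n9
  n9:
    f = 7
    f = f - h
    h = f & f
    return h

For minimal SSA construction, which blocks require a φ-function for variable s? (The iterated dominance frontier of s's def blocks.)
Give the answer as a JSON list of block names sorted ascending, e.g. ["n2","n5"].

Answer: ["n1", "n6", "n7", "n8", "n9"]

Derivation:
idom tree: n1←n0 n2←n1 n3←n1 n4←n3 n5←n2 n6←n1 n7←n0 n8←n1 n9←n0
Dom at joins:
  n1: preds {n0,n6}: {n0} ∩ {n0,n1,n6} = {n0}; idom=n0
  n6: preds {n3,n5}: {n0,n1,n3} ∩ {n0,n1,n2,n5} = {n0,n1}; idom=n1
  n7: preds {n0,n5}: {n0} ∩ {n0,n1,n2,n5} = {n0}; idom=n0
  n8: preds {n2,n3,n6}: {n0,n1,n2} ∩ {n0,n1,n3} ∩ {n0,n1,n6} = {n0,n1}; idom=n1
  n9: preds {n0,n8}: {n0} ∩ {n0,n1,n8} = {n0}; idom=n0

DF walk-up:
  n1←n0: walk · to n0
  n1←n6: walk n6→n1 to n0
  n6←n3: walk n3 to n1
  n6←n5: walk n5→n2 to n1
  n7←n0: walk · to n0
  n7←n5: walk n5→n2→n1 to n0
  n8←n2: walk n2 to n1
  n8←n3: walk n3 to n1
  n8←n6: walk n6 to n1
  n9←n0: walk · to n0
  n9←n8: walk n8→n1 to n0
  n0: DF=∅
  n1: DF={n1,n7,n9}
  n2: DF={n6,n7,n8}
  n3: DF={n6,n8}
  n4: DF=∅
  n5: DF={n6,n7}
  n6: DF={n1,n8}
  n7: DF=∅
  n8: DF={n9}
  n9: DF=∅

φ for s: defs {n2,n3,n4,n7}
  DF⁺ = {n1,n6,n7,n8,n9}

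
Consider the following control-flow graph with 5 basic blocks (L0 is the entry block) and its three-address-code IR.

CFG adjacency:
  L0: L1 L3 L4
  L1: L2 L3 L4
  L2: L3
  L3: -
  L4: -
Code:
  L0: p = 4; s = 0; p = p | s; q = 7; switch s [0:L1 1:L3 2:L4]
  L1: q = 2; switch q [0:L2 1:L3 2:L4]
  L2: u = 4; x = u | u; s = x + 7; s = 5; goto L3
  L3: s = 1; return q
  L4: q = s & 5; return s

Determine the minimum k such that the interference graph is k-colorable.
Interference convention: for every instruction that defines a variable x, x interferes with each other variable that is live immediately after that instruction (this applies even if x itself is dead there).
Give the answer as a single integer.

Block summaries:
  L0 def {p,q,s} use ∅
  L1 def {q} use ∅
  L2 def {s,u,x} use ∅
  L3 def {s} use {q}
  L4 def {q} use {s}

Live sets:
  L0 li=∅ lo={q,s}
  L1 li={s} lo={q,s}
  L2 li={q} lo={q}
  L3 li={q} lo=∅
  L4 li={s} lo=∅

Interference:
  p — {s}
  q — {s,u,x}
  s — {p,q}
  u — {q}
  x — {q}

Registers:
  clique {p,s} ⇒ need ≥ 2
  2-colouring: R0={p,q}  R1={s,u,x}
  χ = 2

Answer: 2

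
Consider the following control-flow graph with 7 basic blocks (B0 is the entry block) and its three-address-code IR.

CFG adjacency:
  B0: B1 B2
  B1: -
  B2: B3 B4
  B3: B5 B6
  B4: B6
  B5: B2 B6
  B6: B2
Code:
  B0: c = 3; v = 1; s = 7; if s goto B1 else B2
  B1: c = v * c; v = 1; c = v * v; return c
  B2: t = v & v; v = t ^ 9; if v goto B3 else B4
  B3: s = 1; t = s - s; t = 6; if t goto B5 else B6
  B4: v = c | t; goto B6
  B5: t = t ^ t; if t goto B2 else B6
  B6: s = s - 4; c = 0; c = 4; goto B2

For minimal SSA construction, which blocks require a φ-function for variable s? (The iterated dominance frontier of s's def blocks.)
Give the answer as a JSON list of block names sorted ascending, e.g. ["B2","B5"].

Answer: ["B2", "B6"]

Working:
idom tree: B1←B0 B2←B0 B3←B2 B4←B2 B5←B3 B6←B2
Dom∩ at merges:
  B2: preds {B0,B5,B6}: {B0} ∩ {B0,B2,B3,B5} ∩ {B0,B2,B6} = {B0}; idom=B0
  B6: preds {B3,B4,B5}: {B0,B2,B3} ∩ {B0,B2,B4} ∩ {B0,B2,B3,B5} = {B0,B2}; idom=B2

Frontier:
  join B2 pred B0: · stop@B0
  join B2 pred B5: B5→B3→B2 stop@B0
  join B2 pred B6: B6→B2 stop@B0
  join B6 pred B3: B3 stop@B2
  join B6 pred B4: B4 stop@B2
  join B6 pred B5: B5→B3 stop@B2
  B0 → ∅
  B1 → ∅
  B2 → {B2}
  B3 → {B2,B6}
  B4 → {B6}
  B5 → {B2,B6}
  B6 → {B2}

φ for s: defs {B0,B3,B6}
  DF⁺ = {B2,B6}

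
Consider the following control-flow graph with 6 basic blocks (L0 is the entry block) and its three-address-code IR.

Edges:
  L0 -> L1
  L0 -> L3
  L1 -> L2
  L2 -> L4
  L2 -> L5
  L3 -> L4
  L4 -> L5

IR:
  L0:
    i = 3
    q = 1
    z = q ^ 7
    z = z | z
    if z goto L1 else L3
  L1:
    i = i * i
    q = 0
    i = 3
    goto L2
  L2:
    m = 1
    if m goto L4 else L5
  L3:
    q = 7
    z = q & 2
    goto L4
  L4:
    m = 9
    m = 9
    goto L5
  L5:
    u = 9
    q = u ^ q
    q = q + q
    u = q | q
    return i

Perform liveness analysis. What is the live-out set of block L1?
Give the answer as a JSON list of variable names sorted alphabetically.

Block summaries:
  L0 def {i,q,z} use ∅
  L1 def {i,q} use {i}
  L2 def {m} use ∅
  L3 def {q,z} use ∅
  L4 def {m} use ∅
  L5 def {q,u} use {i,q}

Backward fixpoint:
  L0: in=∅ out={i}
  L1: in={i} out={i,q}
  L2: in={i,q} out={i,q}
  L3: in={i} out={i,q}
  L4: in={i,q} out={i,q}
  L5: in={i,q} out=∅

live-out(L1) = ["i", "q"]

Answer: ["i", "q"]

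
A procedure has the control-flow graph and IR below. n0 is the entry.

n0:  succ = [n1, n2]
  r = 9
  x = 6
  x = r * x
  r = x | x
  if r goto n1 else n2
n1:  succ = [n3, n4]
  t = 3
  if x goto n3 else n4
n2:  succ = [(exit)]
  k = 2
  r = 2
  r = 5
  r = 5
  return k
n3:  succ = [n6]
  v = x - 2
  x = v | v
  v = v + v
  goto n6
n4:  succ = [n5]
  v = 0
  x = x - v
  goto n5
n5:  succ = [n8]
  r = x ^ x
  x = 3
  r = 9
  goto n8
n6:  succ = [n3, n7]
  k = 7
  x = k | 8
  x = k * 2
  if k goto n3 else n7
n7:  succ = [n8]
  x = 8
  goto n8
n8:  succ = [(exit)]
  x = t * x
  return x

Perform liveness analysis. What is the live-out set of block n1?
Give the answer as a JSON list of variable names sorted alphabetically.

Answer: ["t", "x"]

Working:
Block summaries:
  n0: {r,x} / ∅
  n1: {t} / {x}
  n2: {k,r} / ∅
  n3: {v,x} / {x}
  n4: {v,x} / {x}
  n5: {r,x} / {x}
  n6: {k,x} / ∅
  n7: {x} / ∅
  n8: {x} / {t,x}

Live sets:
  live n0: ∅→{x}
  live n1: {x}→{t,x}
  live n2: ∅→∅
  live n3: {t,x}→{t}
  live n4: {t,x}→{t,x}
  live n5: {t,x}→{t,x}
  live n6: {t}→{t,x}
  live n7: {t}→{t,x}
  live n8: {t,x}→∅

live-out(n1) = ["t", "x"]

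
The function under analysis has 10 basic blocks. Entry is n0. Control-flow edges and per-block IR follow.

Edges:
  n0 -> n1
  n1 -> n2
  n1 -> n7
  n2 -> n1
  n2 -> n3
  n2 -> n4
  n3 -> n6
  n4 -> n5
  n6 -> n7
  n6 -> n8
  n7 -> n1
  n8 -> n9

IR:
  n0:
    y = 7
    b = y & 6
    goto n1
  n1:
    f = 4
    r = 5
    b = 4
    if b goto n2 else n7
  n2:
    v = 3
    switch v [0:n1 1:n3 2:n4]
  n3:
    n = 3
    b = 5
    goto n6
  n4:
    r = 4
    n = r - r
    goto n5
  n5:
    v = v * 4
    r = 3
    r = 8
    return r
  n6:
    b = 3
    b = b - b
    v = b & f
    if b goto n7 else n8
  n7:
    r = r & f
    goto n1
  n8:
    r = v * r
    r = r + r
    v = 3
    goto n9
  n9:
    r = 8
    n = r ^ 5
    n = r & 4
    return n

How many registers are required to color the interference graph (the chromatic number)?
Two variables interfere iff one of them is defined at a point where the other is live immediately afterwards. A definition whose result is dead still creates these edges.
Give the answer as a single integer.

Block summaries:
  n0: {b,y} / ∅
  n1: {b,f,r} / ∅
  n2: {v} / ∅
  n3: {b,n} / ∅
  n4: {n,r} / ∅
  n5: {r,v} / {v}
  n6: {b,v} / {f}
  n7: {r} / {f,r}
  n8: {r,v} / {r,v}
  n9: {n,r} / ∅

Liveness:
  n0 li=∅ lo=∅
  n1 li=∅ lo={f,r}
  n2 li={f,r} lo={f,r,v}
  n3 li={f,r} lo={f,r}
  n4 li={v} lo={v}
  n5 li={v} lo=∅
  n6 li={f,r} lo={f,r,v}
  n7 li={f,r} lo=∅
  n8 li={r,v} lo=∅
  n9 li=∅ lo=∅

Conflict graph:
  b↔{f,r,v}
  f↔{b,n,r,v}
  n↔{f,r,v}
  r↔{b,f,n,v}
  v↔{b,f,n,r}
  y↔∅

Colouring:
  clique {b,f,r,v} ⇒ need ≥ 4
  4-colouring: R0={f,y}  R1={r}  R2={v}  R3={b,n}
  χ = 4

Answer: 4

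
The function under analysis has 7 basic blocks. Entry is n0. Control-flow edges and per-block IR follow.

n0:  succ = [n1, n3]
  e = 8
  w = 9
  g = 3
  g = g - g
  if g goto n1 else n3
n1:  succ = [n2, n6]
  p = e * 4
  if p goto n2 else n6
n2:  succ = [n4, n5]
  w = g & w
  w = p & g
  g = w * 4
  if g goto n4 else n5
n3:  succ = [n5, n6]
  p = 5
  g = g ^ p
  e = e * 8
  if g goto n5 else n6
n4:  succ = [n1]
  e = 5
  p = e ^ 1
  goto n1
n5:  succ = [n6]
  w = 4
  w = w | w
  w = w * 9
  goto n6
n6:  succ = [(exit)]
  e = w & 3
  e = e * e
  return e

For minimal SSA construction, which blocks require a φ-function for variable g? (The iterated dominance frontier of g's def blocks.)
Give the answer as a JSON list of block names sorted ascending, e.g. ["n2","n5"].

Answer: ["n1", "n5", "n6"]

Derivation:
idom tree: n1←n0 n2←n1 n3←n0 n4←n2 n5←n0 n6←n0
Join-block Dom:
  n1: preds {n0,n4}: {n0} ∩ {n0,n1,n2,n4} = {n0}; idom=n0
  n5: preds {n2,n3}: {n0,n1,n2} ∩ {n0,n3} = {n0}; idom=n0
  n6: preds {n1,n3,n5}: {n0,n1} ∩ {n0,n3} ∩ {n0,n5} = {n0}; idom=n0

DF walk-up:
  n1←n0: walk · to n0
  n1←n4: walk n4→n2→n1 to n0
  n5←n2: walk n2→n1 to n0
  n5←n3: walk n3 to n0
  n6←n1: walk n1 to n0
  n6←n3: walk n3 to n0
  n6←n5: walk n5 to n0
  n0: DF=∅
  n1: DF={n1,n5,n6}
  n2: DF={n1,n5}
  n3: DF={n5,n6}
  n4: DF={n1}
  n5: DF={n6}
  n6: DF=∅

φ for g: defs {n0,n2,n3}
  DF⁺ = {n1,n5,n6}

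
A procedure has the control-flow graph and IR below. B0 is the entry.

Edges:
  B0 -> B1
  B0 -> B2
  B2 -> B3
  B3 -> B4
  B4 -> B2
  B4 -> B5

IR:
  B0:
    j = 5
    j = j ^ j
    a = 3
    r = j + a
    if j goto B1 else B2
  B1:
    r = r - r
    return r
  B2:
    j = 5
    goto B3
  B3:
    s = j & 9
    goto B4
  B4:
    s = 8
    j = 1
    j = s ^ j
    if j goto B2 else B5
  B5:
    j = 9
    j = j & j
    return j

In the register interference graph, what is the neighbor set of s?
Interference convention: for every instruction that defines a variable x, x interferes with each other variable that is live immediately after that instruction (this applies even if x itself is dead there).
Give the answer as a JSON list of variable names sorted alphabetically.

Block summaries:
  B0: def={a,j,r} ue=∅
  B1: def={r} ue={r}
  B2: def={j} ue=∅
  B3: def={s} ue={j}
  B4: def={j,s} ue=∅
  B5: def={j} ue=∅

Backward fixpoint:
  B0: in=∅ out={r}
  B1: in={r} out=∅
  B2: in=∅ out={j}
  B3: in={j} out=∅
  B4: in=∅ out=∅
  B5: in=∅ out=∅

Interfere edges:
  a — {j}
  j — {a,r,s}
  r — {j}
  s — {j}

N(s) = ["j"]

Answer: ["j"]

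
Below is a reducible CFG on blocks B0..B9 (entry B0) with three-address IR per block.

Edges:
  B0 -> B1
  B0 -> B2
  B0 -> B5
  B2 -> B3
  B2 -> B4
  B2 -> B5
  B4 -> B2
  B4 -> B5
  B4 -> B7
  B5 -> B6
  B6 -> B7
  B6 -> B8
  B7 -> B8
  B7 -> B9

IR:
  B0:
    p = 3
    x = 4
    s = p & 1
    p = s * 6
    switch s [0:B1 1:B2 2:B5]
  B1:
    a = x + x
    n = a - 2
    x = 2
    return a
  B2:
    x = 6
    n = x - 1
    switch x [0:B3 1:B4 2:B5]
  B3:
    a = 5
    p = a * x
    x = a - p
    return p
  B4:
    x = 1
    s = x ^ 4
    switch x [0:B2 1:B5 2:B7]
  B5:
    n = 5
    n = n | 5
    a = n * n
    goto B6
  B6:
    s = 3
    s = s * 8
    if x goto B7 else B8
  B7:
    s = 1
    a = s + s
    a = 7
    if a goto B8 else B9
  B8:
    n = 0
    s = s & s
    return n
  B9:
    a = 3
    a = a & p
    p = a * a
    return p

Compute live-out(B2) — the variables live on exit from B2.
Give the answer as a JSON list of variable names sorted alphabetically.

Block summaries:
  B0 def {p,s,x} use ∅
  B1 def {a,n,x} use {x}
  B2 def {n,x} use ∅
  B3 def {a,p,x} use {x}
  B4 def {s,x} use ∅
  B5 def {a,n} use ∅
  B6 def {s} use {x}
  B7 def {a,s} use ∅
  B8 def {n,s} use {s}
  B9 def {a,p} use {p}

Live sets:
  B0: in=∅ out={p,x}
  B1: in={x} out=∅
  B2: in={p} out={p,x}
  B3: in={x} out=∅
  B4: in={p} out={p,x}
  B5: in={p,x} out={p,x}
  B6: in={p,x} out={p,s}
  B7: in={p} out={p,s}
  B8: in={s} out=∅
  B9: in={p} out=∅

live-out(B2) = ["p", "x"]

Answer: ["p", "x"]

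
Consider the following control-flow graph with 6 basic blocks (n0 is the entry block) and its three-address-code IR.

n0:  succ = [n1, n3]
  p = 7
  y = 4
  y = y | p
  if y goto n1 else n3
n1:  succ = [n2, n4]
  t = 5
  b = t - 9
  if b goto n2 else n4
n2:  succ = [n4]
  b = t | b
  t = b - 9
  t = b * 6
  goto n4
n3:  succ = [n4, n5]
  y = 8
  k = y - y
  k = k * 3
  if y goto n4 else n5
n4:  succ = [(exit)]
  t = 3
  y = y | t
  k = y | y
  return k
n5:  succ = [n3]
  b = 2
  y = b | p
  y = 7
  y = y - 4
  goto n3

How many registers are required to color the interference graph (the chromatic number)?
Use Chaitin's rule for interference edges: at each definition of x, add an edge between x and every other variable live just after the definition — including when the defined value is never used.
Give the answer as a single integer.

Block summaries:
  n0 def {p,y} use ∅
  n1 def {b,t} use ∅
  n2 def {b,t} use {b,t}
  n3 def {k,y} use ∅
  n4 def {k,t,y} use {y}
  n5 def {b,y} use {p}

Backward fixpoint:
  live n0: ∅→{p,y}
  live n1: {y}→{b,t,y}
  live n2: {b,t,y}→{y}
  live n3: {p}→{p,y}
  live n4: {y}→∅
  live n5: {p}→{p}

Interfere edges:
  b — {p,t,y}
  k — {p,y}
  p — {b,k,y}
  t — {b,y}
  y — {b,k,p,t}

Colouring:
  clique {b,p,y} ⇒ need ≥ 3
  3-colouring: R0={y}  R1={b,k}  R2={p,t}
  χ = 3

Answer: 3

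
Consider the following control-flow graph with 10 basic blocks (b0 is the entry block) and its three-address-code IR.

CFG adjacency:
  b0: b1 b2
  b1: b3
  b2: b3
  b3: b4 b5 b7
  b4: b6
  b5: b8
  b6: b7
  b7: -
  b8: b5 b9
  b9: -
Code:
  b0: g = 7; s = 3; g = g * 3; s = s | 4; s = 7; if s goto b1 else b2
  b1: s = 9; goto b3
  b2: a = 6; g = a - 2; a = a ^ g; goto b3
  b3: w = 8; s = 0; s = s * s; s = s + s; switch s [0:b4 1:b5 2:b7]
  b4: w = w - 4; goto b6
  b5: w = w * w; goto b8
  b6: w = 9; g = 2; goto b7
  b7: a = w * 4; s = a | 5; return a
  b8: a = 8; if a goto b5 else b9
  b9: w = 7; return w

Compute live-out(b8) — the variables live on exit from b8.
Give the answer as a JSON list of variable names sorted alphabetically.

def/use:
  b0: def={g,s} ue=∅
  b1: def={s} ue=∅
  b2: def={a,g} ue=∅
  b3: def={s,w} ue=∅
  b4: def={w} ue={w}
  b5: def={w} ue={w}
  b6: def={g,w} ue=∅
  b7: def={a,s} ue={w}
  b8: def={a} ue=∅
  b9: def={w} ue=∅

Liveness:
  b0 li=∅ lo=∅
  b1 li=∅ lo=∅
  b2 li=∅ lo=∅
  b3 li=∅ lo={w}
  b4 li={w} lo=∅
  b5 li={w} lo={w}
  b6 li=∅ lo={w}
  b7 li={w} lo=∅
  b8 li={w} lo={w}
  b9 li=∅ lo=∅

live-out(b8) = ["w"]

Answer: ["w"]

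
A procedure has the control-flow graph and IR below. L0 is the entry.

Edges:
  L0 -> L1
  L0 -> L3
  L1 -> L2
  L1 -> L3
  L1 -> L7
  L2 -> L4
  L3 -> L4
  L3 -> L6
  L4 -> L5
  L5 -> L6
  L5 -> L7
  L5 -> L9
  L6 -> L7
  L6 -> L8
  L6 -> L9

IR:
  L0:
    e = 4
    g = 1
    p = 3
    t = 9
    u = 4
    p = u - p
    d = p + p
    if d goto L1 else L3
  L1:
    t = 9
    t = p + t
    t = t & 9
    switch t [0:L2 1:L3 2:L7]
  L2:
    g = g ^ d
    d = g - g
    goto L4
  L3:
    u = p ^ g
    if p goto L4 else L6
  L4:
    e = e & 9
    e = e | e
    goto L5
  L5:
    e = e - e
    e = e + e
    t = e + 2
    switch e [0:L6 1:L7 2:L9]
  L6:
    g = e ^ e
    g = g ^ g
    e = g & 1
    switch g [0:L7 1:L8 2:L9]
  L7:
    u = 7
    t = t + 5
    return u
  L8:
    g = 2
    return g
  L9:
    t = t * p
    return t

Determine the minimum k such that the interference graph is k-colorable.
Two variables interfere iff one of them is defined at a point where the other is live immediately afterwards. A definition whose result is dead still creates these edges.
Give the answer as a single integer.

Answer: 5

Derivation:
def/use:
  L0: {d,e,g,p,t,u} / ∅
  L1: {t} / {p}
  L2: {d,g} / {d,g}
  L3: {u} / {g,p}
  L4: {e} / {e}
  L5: {e,t} / {e}
  L6: {e,g} / {e}
  L7: {t,u} / {t}
  L8: {g} / ∅
  L9: {t} / {p,t}

Liveness:
  live L0: ∅→{d,e,g,p,t}
  live L1: {d,e,g,p}→{d,e,g,p,t}
  live L2: {d,e,g,p}→{e,p}
  live L3: {e,g,p,t}→{e,p,t}
  live L4: {e,p}→{e,p}
  live L5: {e,p}→{e,p,t}
  live L6: {e,p,t}→{p,t}
  live L7: {t}→∅
  live L8: ∅→∅
  live L9: {p,t}→∅

Interference:
  d↔{e,g,p,t}
  e↔{d,g,p,t,u}
  g↔{d,e,p,t,u}
  p↔{d,e,g,t,u}
  t↔{d,e,g,p,u}
  u↔{e,g,p,t}

Colouring:
  {d,e,g,p,t} pairwise interfere (5-clique) ⇒ χ ≥ 5
  5-colouring: R0={e}  R1={g}  R2={p}  R3={t}  R4={d,u}
  χ = 5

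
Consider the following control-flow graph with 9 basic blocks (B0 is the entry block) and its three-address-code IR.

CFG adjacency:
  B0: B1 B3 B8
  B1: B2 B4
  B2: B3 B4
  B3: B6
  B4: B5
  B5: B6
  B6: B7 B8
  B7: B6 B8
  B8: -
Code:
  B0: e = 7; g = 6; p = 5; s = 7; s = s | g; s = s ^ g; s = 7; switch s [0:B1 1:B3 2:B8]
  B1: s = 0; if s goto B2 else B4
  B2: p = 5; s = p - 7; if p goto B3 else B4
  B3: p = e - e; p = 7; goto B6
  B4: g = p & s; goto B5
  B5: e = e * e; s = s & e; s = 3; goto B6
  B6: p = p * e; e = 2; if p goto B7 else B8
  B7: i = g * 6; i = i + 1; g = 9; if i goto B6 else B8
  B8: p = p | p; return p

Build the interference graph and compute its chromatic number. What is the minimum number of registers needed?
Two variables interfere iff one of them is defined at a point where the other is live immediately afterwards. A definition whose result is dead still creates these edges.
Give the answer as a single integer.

Answer: 4

Analysis:
def/use:
  B0: {e,g,p,s} / ∅
  B1: {s} / ∅
  B2: {p,s} / ∅
  B3: {p} / {e}
  B4: {g} / {p,s}
  B5: {e,s} / {e,s}
  B6: {e,p} / {e,p}
  B7: {g,i} / {g}
  B8: {p} / {p}

Backward fixpoint:
  B0 li=∅ lo={e,g,p}
  B1 li={e,g,p} lo={e,g,p,s}
  B2 li={e,g} lo={e,g,p,s}
  B3 li={e,g} lo={e,g,p}
  B4 li={e,p,s} lo={e,g,p,s}
  B5 li={e,g,p,s} lo={e,g,p}
  B6 li={e,g,p} lo={e,g,p}
  B7 li={e,g,p} lo={e,g,p}
  B8 li={p} lo=∅

Interfere edges:
  e↔{g,i,p,s}
  g↔{e,i,p,s}
  i↔{e,g,p}
  p↔{e,g,i,s}
  s↔{e,g,p}

Chromatic number:
  lower bound: {e,g,i,p} mutually conflict ⇒ χ ≥ 4
  assign e→R0 g→R1 i→R3 p→R2 s→R3 — no edge inside a register ⇒ χ ≤ 4
  χ = 4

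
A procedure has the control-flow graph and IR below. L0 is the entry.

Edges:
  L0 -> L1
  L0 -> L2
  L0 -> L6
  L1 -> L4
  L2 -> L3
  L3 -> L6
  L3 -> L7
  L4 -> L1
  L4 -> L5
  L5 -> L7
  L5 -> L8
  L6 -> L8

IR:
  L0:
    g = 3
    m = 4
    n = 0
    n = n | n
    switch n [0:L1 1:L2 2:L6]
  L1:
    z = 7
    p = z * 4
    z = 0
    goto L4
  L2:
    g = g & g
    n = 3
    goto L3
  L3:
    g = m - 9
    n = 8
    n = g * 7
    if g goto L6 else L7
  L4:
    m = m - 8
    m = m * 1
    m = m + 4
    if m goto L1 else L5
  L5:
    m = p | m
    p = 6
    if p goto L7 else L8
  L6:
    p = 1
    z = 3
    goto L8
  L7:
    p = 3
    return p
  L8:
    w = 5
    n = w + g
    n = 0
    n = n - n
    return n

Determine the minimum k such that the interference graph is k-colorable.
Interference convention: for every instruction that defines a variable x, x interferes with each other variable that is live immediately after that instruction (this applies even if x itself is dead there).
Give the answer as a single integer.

Block summaries:
  L0 def {g,m,n} use ∅
  L1 def {p,z} use ∅
  L2 def {g,n} use {g}
  L3 def {g,n} use {m}
  L4 def {m} use {m}
  L5 def {m,p} use {m,p}
  L6 def {p,z} use ∅
  L7 def {p} use ∅
  L8 def {n,w} use {g}

Liveness:
  L0 li=∅ lo={g,m}
  L1 li={g,m} lo={g,m,p}
  L2 li={g,m} lo={m}
  L3 li={m} lo={g}
  L4 li={g,m,p} lo={g,m,p}
  L5 li={g,m,p} lo={g}
  L6 li={g} lo={g}
  L7 li=∅ lo=∅
  L8 li={g} lo=∅

Interfere edges:
  g: {m,n,p,w,z}
  m: {g,n,p,z}
  n: {g,m}
  p: {g,m,z}
  w: {g}
  z: {g,m,p}

Colouring:
  {g,m,p,z} pairwise interfere (4-clique) ⇒ χ ≥ 4
  assign g→c0 m→c1 n→c2 p→c2 w→c1 z→c3 — no edge inside a register ⇒ χ ≤ 4
  χ = 4

Answer: 4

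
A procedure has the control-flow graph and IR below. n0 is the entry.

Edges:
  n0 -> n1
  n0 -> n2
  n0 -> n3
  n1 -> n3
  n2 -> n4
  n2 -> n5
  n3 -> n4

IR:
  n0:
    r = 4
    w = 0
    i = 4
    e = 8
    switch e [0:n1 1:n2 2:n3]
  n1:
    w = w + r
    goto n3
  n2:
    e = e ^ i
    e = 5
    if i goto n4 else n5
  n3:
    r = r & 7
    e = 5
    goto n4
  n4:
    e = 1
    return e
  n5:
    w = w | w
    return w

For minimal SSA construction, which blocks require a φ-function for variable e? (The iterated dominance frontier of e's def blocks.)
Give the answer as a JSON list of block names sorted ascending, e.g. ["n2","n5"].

idom tree: n1←n0 n2←n0 n3←n0 n4←n0 n5←n2
Join-block Dom:
  n3: preds {n0,n1}: {n0} ∩ {n0,n1} = {n0}; idom=n0
  n4: preds {n2,n3}: {n0,n2} ∩ {n0,n3} = {n0}; idom=n0

DF derivation:
  join n3 pred n0: · stop@n0
  join n3 pred n1: n1 stop@n0
  join n4 pred n2: n2 stop@n0
  join n4 pred n3: n3 stop@n0
  DF(n0)=∅
  DF(n1)={n3}
  DF(n2)={n4}
  DF(n3)={n4}
  DF(n4)=∅
  DF(n5)=∅

φ for e: defs {n0,n2,n3,n4}
  DF⁺ = {n4}

Answer: ["n4"]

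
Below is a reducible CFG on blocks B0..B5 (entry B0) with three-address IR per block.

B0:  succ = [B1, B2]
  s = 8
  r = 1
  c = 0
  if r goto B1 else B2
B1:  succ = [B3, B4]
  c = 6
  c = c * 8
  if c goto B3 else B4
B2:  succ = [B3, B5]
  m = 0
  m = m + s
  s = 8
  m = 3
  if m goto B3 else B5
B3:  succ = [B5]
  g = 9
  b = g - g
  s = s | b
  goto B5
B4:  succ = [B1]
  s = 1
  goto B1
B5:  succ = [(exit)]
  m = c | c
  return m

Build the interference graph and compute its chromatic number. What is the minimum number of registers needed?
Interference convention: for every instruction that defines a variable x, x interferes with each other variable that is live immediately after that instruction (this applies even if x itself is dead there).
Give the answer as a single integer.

Answer: 3

Working:
Block summaries:
  B0: {c,r,s} / ∅
  B1: {c} / ∅
  B2: {m,s} / {s}
  B3: {b,g,s} / {s}
  B4: {s} / ∅
  B5: {m} / {c}

Liveness:
  live B0: ∅→{c,s}
  live B1: {s}→{c,s}
  live B2: {c,s}→{c,s}
  live B3: {c,s}→{c}
  live B4: ∅→{s}
  live B5: {c}→∅

Interfere edges:
  b↔{c,s}
  c↔{b,g,m,r,s}
  g↔{c,s}
  m↔{c,s}
  r↔{c,s}
  s↔{b,c,g,m,r}

Chromatic number:
  lower bound: {b,c,s} mutually conflict ⇒ χ ≥ 3
  3-colouring: r0={c}  r1={s}  r2={b,g,m,r}
  χ = 3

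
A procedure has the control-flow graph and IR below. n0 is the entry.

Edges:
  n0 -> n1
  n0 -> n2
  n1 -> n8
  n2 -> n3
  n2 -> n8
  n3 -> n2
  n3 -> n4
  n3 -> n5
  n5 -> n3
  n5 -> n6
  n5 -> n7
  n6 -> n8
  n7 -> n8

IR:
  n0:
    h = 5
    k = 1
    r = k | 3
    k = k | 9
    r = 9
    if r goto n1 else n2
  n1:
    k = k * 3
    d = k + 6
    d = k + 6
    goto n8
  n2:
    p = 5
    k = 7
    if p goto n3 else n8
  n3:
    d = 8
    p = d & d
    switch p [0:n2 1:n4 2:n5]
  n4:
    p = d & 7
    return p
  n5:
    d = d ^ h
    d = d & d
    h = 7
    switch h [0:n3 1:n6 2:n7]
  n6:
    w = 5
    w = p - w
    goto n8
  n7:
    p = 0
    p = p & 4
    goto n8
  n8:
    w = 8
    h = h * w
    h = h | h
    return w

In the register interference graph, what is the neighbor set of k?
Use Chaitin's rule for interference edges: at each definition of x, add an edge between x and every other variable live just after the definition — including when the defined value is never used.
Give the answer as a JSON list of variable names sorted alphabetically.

def/use:
  n0: {h,k,r} / ∅
  n1: {d,k} / {k}
  n2: {k,p} / ∅
  n3: {d,p} / ∅
  n4: {p} / {d}
  n5: {d,h} / {d,h}
  n6: {w} / {p}
  n7: {p} / ∅
  n8: {h,w} / {h}

Liveness:
  n0 li=∅ lo={h,k}
  n1 li={h,k} lo={h}
  n2 li={h} lo={h}
  n3 li={h} lo={d,h,p}
  n4 li={d} lo=∅
  n5 li={d,h,p} lo={h,p}
  n6 li={h,p} lo={h}
  n7 li={h} lo={h}
  n8 li={h} lo=∅

Interference:
  d↔{h,k,p}
  h↔{d,k,p,r,w}
  k↔{d,h,p,r}
  p↔{d,h,k,w}
  r↔{h,k}
  w↔{h,p}

N(k) = ["d", "h", "p", "r"]

Answer: ["d", "h", "p", "r"]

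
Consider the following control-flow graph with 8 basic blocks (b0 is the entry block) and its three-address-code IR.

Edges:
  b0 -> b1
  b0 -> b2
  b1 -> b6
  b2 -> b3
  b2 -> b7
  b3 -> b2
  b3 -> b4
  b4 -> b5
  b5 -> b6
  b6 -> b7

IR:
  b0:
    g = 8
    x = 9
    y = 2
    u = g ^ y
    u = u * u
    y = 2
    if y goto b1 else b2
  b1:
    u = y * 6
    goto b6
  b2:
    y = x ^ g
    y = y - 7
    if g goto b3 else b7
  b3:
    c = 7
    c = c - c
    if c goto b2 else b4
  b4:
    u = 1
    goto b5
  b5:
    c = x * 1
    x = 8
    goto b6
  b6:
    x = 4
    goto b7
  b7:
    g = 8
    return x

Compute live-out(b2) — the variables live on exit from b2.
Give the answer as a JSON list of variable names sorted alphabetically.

Answer: ["g", "x"]

Derivation:
def/use:
  b0: {g,u,x,y} / ∅
  b1: {u} / {y}
  b2: {y} / {g,x}
  b3: {c} / ∅
  b4: {u} / ∅
  b5: {c,x} / {x}
  b6: {x} / ∅
  b7: {g} / {x}

Backward fixpoint:
  live b0: ∅→{g,x,y}
  live b1: {y}→∅
  live b2: {g,x}→{g,x}
  live b3: {g,x}→{g,x}
  live b4: {x}→{x}
  live b5: {x}→∅
  live b6: ∅→{x}
  live b7: {x}→∅

live-out(b2) = ["g", "x"]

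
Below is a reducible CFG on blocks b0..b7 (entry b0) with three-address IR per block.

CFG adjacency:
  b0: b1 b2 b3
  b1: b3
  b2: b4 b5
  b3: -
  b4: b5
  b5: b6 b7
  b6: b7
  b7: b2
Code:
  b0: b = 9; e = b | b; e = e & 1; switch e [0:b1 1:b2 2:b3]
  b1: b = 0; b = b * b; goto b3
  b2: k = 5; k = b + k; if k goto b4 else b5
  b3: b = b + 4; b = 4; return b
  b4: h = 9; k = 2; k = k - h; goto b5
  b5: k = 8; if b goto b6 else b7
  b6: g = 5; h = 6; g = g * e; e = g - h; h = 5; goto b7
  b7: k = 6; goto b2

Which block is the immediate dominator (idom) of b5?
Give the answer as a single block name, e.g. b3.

idom tree: b1←b0 b2←b0 b3←b0 b4←b2 b5←b2 b6←b5 b7←b5
Join-block Dom:
  b2: preds {b0,b7}: {b0} ∩ {b0,b2,b5,b7} = {b0}; idom=b0
  b3: preds {b0,b1}: {b0} ∩ {b0,b1} = {b0}; idom=b0
  b5: preds {b2,b4}: {b0,b2} ∩ {b0,b2,b4} = {b0,b2}; idom=b2
  b7: preds {b5,b6}: {b0,b2,b5} ∩ {b0,b2,b5,b6} = {b0,b2,b5}; idom=b5

idom(b5) = b2

Answer: b2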